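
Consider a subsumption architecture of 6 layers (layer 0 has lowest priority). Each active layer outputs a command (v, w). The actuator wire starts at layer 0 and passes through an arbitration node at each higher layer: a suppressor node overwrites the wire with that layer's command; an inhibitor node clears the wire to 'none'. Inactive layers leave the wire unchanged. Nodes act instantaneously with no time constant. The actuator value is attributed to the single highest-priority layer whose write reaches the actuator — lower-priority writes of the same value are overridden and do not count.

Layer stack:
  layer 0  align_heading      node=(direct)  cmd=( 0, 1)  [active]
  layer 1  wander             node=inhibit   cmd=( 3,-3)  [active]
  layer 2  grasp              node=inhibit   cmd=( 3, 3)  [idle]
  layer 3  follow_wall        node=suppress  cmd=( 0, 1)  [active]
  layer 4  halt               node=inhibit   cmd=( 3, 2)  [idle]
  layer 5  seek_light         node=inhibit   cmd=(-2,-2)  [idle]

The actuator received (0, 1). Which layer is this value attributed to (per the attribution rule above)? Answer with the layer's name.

layer 0 (align_heading) active — direct: (0, 1)
layer 1 (wander) active — inhibits: none
layer 2 (grasp) idle — unchanged: none
layer 3 (follow_wall) active — suppresses: (0, 1)
layer 4 (halt) idle — unchanged: (0, 1)
layer 5 (seek_light) idle — unchanged: (0, 1)
→ actuator (0, 1)
last writer: layer 3 = follow_wall

follow_wall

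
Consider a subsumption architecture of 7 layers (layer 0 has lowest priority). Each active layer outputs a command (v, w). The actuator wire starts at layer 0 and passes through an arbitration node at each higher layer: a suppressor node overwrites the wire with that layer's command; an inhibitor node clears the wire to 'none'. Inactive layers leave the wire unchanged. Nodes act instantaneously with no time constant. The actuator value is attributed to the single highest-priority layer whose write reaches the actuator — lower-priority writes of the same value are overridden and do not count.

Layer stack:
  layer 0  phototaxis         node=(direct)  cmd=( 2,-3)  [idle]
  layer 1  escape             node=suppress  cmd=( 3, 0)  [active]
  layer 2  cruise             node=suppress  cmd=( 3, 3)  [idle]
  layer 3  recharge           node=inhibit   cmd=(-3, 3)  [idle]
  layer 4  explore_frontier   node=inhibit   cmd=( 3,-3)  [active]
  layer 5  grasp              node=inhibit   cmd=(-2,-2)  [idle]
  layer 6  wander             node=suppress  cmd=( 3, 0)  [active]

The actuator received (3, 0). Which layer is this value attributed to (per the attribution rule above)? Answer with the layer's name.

wander

L0 phototaxis: idle → wire = none
L1 escape: active, suppressor → wire = (3, 0)
L2 cruise: idle → wire stays (3, 0)
L3 recharge: idle → wire stays (3, 0)
L4 explore_frontier: active, inhibitor → wire = none
L5 grasp: idle → wire stays none
L6 wander: active, suppressor → wire = (3, 0)
actuator = (3, 0)
last writer: layer 6 = wander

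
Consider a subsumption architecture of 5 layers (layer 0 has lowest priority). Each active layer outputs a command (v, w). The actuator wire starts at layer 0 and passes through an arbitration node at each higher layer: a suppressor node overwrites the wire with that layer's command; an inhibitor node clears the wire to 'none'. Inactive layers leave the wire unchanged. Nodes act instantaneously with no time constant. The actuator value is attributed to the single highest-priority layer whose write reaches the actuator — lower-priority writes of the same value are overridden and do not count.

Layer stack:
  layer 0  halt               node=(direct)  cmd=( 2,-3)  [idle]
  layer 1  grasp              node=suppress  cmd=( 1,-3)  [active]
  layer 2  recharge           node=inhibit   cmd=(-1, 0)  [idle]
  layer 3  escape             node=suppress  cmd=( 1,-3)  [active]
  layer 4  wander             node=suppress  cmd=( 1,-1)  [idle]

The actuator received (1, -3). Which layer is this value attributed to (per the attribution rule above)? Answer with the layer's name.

[0] halt off; wire := none
[1] grasp on (suppress); wire := (1, -3)
[2] recharge off; pass (1, -3)
[3] escape on (suppress); wire := (1, -3)
[4] wander off; pass (1, -3)
output (1, -3)
last writer: layer 3 = escape

escape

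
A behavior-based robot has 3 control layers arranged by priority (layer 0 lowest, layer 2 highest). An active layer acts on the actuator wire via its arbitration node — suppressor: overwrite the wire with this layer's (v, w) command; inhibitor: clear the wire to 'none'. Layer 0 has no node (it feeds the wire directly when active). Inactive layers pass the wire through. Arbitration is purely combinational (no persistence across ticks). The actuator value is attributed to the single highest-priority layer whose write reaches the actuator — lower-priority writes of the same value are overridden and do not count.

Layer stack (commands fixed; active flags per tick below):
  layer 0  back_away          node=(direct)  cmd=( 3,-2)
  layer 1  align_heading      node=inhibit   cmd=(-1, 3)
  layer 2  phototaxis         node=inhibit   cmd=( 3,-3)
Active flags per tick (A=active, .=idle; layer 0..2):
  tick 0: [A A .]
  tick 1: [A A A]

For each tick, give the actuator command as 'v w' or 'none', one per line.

tick 0:
  layer 0 (back_away) active — direct: (3, -2)
  layer 1 (align_heading) active — inhibits: none
  layer 2 (phototaxis) idle — unchanged: none
  → actuator none
tick 1:
  layer 0 (back_away) active — direct: (3, -2)
  layer 1 (align_heading) active — inhibits: none
  layer 2 (phototaxis) active — inhibits: none
  → actuator none

none
none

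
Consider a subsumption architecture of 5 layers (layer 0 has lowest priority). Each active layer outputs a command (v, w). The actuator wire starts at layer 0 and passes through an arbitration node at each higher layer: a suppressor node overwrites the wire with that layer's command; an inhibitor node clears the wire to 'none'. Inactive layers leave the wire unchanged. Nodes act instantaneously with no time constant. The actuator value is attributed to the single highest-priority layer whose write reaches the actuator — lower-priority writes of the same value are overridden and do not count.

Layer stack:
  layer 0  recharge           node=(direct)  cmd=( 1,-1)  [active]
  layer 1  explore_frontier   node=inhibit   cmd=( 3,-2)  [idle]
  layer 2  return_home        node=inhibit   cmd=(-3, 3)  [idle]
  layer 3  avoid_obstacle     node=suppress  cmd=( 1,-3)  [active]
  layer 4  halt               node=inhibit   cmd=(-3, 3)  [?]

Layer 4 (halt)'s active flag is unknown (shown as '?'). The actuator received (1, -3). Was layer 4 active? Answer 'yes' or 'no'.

no

If layer 4 is active=yes:
  actuator would be none
If layer 4 is active=no:
  actuator would be (1, -3)
Observed (1, -3), so layer 4 was idle.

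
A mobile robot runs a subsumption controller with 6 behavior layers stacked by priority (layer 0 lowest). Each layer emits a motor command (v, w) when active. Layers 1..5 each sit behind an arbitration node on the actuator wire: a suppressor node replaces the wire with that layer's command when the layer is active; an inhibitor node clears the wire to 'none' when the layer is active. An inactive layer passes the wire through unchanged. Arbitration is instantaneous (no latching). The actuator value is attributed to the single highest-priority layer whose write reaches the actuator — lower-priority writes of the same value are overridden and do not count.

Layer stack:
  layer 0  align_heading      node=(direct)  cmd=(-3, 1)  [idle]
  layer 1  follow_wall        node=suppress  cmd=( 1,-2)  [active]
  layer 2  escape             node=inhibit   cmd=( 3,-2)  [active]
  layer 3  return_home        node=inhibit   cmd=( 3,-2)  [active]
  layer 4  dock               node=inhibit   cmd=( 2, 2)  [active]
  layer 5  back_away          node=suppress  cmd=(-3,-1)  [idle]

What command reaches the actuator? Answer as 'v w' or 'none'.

none

L0 align_heading: idle → wire = none
L1 follow_wall: active, suppressor → wire = (1, -2)
L2 escape: active, inhibitor → wire = none
L3 return_home: active, inhibitor → wire = none
L4 dock: active, inhibitor → wire = none
L5 back_away: idle → wire stays none
actuator = none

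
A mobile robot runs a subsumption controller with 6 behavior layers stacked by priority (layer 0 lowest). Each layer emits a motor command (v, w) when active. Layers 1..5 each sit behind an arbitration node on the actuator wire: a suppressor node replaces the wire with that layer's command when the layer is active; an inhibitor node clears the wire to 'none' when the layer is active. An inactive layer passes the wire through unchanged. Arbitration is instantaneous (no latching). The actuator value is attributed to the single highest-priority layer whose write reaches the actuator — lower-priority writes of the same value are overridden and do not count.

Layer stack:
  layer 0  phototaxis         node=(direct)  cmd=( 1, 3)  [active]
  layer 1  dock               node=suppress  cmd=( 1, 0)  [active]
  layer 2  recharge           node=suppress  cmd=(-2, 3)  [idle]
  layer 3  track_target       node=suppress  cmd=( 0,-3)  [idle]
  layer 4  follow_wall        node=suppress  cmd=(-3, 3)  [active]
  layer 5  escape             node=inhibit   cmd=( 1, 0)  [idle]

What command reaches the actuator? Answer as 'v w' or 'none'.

[0] phototaxis on; wire := (1, 3)
[1] dock on (suppress); wire := (1, 0)
[2] recharge off; pass (1, 0)
[3] track_target off; pass (1, 0)
[4] follow_wall on (suppress); wire := (-3, 3)
[5] escape off; pass (-3, 3)
output (-3, 3)

-3 3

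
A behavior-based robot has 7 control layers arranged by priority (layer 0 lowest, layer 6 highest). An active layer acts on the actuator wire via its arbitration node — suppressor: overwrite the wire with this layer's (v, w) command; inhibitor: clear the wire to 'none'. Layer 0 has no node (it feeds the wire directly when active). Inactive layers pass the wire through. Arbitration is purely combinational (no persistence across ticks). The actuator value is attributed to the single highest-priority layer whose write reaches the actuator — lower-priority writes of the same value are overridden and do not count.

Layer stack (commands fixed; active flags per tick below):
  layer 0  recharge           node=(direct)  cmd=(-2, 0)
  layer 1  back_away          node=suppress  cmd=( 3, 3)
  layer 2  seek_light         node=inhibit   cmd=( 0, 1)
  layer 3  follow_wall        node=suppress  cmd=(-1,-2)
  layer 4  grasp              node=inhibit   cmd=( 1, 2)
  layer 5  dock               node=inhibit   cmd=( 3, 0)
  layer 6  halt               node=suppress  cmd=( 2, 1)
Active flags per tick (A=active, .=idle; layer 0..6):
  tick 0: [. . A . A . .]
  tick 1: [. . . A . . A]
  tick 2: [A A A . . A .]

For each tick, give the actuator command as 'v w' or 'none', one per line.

none
2 1
none

tick 0:
  [0] recharge off; wire := none
  [1] back_away off; pass none
  [2] seek_light on (inhibit); wire := none
  [3] follow_wall off; pass none
  [4] grasp on (inhibit); wire := none
  [5] dock off; pass none
  [6] halt off; pass none
  output none
tick 1:
  [0] recharge off; wire := none
  [1] back_away off; pass none
  [2] seek_light off; pass none
  [3] follow_wall on (suppress); wire := (-1, -2)
  [4] grasp off; pass (-1, -2)
  [5] dock off; pass (-1, -2)
  [6] halt on (suppress); wire := (2, 1)
  output (2, 1)
tick 2:
  [0] recharge on; wire := (-2, 0)
  [1] back_away on (suppress); wire := (3, 3)
  [2] seek_light on (inhibit); wire := none
  [3] follow_wall off; pass none
  [4] grasp off; pass none
  [5] dock on (inhibit); wire := none
  [6] halt off; pass none
  output none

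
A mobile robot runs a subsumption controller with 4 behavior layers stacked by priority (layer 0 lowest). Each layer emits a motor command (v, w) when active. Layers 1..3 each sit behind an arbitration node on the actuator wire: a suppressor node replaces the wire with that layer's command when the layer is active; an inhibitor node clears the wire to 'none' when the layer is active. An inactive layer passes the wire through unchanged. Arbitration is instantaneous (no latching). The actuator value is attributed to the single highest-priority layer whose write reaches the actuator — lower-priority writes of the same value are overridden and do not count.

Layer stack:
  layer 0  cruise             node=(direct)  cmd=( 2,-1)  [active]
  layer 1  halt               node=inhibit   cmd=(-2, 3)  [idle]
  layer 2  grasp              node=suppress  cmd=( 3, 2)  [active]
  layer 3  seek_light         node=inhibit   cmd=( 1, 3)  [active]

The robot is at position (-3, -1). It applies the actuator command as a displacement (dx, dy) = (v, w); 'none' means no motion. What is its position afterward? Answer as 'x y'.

-3 -1

[0] cruise on; wire := (2, -1)
[1] halt off; pass (2, -1)
[2] grasp on (suppress); wire := (3, 2)
[3] seek_light on (inhibit); wire := none
output none
position: (-3, -1) + none = (-3, -1)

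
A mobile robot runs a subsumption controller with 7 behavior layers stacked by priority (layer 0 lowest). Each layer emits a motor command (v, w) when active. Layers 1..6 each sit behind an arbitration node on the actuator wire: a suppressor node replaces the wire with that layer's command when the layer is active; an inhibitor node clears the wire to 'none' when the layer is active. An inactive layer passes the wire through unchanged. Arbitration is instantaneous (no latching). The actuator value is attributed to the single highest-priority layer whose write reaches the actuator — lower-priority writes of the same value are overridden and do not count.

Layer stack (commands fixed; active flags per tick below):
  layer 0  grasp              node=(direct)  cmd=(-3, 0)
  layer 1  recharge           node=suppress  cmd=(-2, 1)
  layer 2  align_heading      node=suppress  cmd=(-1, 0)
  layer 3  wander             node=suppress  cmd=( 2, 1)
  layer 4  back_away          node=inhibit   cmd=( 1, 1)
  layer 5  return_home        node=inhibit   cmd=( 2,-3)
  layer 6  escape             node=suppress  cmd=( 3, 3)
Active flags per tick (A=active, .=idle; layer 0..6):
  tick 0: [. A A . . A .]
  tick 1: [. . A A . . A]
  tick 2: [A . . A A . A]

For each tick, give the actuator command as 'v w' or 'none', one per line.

tick 0:
  layer 0 (grasp) idle — none
  layer 1 (recharge) active — suppresses: (-2, 1)
  layer 2 (align_heading) active — suppresses: (-1, 0)
  layer 3 (wander) idle — unchanged: (-1, 0)
  layer 4 (back_away) idle — unchanged: (-1, 0)
  layer 5 (return_home) active — inhibits: none
  layer 6 (escape) idle — unchanged: none
  → actuator none
tick 1:
  layer 0 (grasp) idle — none
  layer 1 (recharge) idle — unchanged: none
  layer 2 (align_heading) active — suppresses: (-1, 0)
  layer 3 (wander) active — suppresses: (2, 1)
  layer 4 (back_away) idle — unchanged: (2, 1)
  layer 5 (return_home) idle — unchanged: (2, 1)
  layer 6 (escape) active — suppresses: (3, 3)
  → actuator (3, 3)
tick 2:
  layer 0 (grasp) active — direct: (-3, 0)
  layer 1 (recharge) idle — unchanged: (-3, 0)
  layer 2 (align_heading) idle — unchanged: (-3, 0)
  layer 3 (wander) active — suppresses: (2, 1)
  layer 4 (back_away) active — inhibits: none
  layer 5 (return_home) idle — unchanged: none
  layer 6 (escape) active — suppresses: (3, 3)
  → actuator (3, 3)

none
3 3
3 3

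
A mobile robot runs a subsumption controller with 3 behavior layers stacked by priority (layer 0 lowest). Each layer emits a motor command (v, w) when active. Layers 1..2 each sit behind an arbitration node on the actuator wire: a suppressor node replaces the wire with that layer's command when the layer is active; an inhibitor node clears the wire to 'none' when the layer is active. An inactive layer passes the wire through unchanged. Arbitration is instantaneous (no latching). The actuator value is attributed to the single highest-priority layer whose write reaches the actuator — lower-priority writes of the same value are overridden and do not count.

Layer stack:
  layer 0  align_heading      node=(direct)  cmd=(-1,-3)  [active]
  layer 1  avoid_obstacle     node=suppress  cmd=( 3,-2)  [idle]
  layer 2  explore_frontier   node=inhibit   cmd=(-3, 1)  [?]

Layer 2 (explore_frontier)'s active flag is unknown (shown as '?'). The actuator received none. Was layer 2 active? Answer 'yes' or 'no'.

If layer 2 is active=yes:
  actuator would be none
If layer 2 is active=no:
  actuator would be (-1, -3)
Observed none, so layer 2 was active.

yes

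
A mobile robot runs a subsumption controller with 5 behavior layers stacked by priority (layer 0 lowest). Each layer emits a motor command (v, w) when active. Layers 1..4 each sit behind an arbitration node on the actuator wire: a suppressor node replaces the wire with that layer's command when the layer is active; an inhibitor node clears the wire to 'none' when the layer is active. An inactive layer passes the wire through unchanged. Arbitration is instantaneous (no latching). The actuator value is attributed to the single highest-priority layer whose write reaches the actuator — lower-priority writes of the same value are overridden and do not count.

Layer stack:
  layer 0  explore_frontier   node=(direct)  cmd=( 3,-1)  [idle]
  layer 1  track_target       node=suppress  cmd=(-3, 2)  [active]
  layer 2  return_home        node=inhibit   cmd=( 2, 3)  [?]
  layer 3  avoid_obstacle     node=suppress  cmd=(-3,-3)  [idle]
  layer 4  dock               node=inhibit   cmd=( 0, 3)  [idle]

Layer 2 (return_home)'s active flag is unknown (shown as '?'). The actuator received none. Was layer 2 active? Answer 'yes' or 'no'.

yes

If layer 2 is active=yes:
  actuator would be none
If layer 2 is active=no:
  actuator would be (-3, 2)
Observed none, so layer 2 was active.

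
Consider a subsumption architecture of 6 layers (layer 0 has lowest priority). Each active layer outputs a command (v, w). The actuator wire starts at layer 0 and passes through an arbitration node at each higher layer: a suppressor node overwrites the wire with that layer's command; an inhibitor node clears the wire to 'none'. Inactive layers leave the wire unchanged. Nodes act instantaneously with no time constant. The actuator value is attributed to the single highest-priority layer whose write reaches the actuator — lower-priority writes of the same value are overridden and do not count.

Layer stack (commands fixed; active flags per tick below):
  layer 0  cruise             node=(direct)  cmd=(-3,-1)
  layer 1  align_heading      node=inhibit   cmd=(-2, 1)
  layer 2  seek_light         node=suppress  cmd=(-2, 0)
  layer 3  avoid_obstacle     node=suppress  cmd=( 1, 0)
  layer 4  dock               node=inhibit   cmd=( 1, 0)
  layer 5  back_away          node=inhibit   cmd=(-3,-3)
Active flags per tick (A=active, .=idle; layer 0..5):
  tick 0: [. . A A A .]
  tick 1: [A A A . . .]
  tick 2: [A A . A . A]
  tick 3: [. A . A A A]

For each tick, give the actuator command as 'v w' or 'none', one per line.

none
-2 0
none
none

tick 0:
  L0 cruise: idle → wire = none
  L1 align_heading: idle → wire stays none
  L2 seek_light: active, suppressor → wire = (-2, 0)
  L3 avoid_obstacle: active, suppressor → wire = (1, 0)
  L4 dock: active, inhibitor → wire = none
  L5 back_away: idle → wire stays none
  actuator = none
tick 1:
  L0 cruise: active, feeds wire = (-3, -1)
  L1 align_heading: active, inhibitor → wire = none
  L2 seek_light: active, suppressor → wire = (-2, 0)
  L3 avoid_obstacle: idle → wire stays (-2, 0)
  L4 dock: idle → wire stays (-2, 0)
  L5 back_away: idle → wire stays (-2, 0)
  actuator = (-2, 0)
tick 2:
  L0 cruise: active, feeds wire = (-3, -1)
  L1 align_heading: active, inhibitor → wire = none
  L2 seek_light: idle → wire stays none
  L3 avoid_obstacle: active, suppressor → wire = (1, 0)
  L4 dock: idle → wire stays (1, 0)
  L5 back_away: active, inhibitor → wire = none
  actuator = none
tick 3:
  L0 cruise: idle → wire = none
  L1 align_heading: active, inhibitor → wire = none
  L2 seek_light: idle → wire stays none
  L3 avoid_obstacle: active, suppressor → wire = (1, 0)
  L4 dock: active, inhibitor → wire = none
  L5 back_away: active, inhibitor → wire = none
  actuator = none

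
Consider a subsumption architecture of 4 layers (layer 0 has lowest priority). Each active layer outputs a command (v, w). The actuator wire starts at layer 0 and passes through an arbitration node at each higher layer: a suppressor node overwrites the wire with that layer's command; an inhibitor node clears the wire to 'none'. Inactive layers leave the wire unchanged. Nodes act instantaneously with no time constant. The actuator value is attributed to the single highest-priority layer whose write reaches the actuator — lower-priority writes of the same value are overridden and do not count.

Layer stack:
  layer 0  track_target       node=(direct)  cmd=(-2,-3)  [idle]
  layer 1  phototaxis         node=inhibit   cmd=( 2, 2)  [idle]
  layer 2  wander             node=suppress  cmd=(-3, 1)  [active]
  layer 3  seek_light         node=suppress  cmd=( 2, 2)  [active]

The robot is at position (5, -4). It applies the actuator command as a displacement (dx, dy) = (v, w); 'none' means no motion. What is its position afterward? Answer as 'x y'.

L0 track_target: idle → wire = none
L1 phototaxis: idle → wire stays none
L2 wander: active, suppressor → wire = (-3, 1)
L3 seek_light: active, suppressor → wire = (2, 2)
actuator = (2, 2)
position: (5, -4) + (2, 2) = (7, -2)

7 -2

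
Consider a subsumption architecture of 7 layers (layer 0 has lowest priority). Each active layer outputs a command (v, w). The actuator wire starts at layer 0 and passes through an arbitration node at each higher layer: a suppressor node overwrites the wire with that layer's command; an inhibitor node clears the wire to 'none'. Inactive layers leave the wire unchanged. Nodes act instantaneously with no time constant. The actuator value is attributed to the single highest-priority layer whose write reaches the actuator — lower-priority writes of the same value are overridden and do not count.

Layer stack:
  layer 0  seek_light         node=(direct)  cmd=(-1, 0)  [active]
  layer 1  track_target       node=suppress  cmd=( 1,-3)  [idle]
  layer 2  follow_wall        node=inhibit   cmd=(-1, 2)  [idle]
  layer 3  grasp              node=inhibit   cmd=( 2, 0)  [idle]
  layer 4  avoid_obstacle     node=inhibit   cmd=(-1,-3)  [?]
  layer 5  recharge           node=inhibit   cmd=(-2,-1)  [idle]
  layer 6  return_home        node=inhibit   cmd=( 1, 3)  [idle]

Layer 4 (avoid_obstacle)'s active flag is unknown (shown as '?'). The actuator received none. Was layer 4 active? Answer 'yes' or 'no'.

If layer 4 is active=yes:
  actuator would be none
If layer 4 is active=no:
  actuator would be (-1, 0)
Observed none, so layer 4 was active.

yes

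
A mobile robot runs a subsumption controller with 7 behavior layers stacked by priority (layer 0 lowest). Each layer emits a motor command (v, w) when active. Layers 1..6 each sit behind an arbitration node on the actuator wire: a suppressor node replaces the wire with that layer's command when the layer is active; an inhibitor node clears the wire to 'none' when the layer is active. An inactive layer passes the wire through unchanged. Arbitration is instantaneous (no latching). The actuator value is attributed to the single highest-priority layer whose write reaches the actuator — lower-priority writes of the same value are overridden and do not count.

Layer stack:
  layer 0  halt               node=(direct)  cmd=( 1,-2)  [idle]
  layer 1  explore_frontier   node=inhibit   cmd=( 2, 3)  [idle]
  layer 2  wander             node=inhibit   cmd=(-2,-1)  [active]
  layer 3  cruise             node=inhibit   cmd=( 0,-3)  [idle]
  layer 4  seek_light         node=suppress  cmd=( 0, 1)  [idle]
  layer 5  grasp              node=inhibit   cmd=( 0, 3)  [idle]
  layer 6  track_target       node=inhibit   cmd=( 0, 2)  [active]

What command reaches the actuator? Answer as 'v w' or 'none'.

L0 halt: idle → wire = none
L1 explore_frontier: idle → wire stays none
L2 wander: active, inhibitor → wire = none
L3 cruise: idle → wire stays none
L4 seek_light: idle → wire stays none
L5 grasp: idle → wire stays none
L6 track_target: active, inhibitor → wire = none
actuator = none

none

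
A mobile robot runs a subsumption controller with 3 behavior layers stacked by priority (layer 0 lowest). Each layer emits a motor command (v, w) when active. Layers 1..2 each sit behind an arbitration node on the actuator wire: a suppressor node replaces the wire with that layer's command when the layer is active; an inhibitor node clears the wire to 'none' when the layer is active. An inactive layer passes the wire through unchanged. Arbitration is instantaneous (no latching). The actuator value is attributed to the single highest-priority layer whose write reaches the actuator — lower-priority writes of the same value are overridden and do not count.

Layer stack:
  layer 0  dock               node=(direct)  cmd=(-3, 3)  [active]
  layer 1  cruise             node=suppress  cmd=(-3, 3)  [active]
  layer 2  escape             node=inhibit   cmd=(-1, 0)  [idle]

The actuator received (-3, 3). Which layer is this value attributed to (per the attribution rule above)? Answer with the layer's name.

[0] dock on; wire := (-3, 3)
[1] cruise on (suppress); wire := (-3, 3)
[2] escape off; pass (-3, 3)
output (-3, 3)
last writer: layer 1 = cruise

cruise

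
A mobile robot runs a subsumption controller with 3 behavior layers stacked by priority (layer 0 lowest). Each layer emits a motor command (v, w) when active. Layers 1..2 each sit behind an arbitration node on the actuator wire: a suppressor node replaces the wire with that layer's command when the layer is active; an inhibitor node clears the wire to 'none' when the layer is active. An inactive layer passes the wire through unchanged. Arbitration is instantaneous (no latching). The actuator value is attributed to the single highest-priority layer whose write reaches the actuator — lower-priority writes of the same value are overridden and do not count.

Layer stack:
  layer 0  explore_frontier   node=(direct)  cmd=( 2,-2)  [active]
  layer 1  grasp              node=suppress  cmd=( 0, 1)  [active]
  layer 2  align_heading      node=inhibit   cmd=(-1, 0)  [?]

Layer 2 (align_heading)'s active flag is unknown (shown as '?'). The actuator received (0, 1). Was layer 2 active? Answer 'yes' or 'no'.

If layer 2 is active=yes:
  actuator would be none
If layer 2 is active=no:
  actuator would be (0, 1)
Observed (0, 1), so layer 2 was idle.

no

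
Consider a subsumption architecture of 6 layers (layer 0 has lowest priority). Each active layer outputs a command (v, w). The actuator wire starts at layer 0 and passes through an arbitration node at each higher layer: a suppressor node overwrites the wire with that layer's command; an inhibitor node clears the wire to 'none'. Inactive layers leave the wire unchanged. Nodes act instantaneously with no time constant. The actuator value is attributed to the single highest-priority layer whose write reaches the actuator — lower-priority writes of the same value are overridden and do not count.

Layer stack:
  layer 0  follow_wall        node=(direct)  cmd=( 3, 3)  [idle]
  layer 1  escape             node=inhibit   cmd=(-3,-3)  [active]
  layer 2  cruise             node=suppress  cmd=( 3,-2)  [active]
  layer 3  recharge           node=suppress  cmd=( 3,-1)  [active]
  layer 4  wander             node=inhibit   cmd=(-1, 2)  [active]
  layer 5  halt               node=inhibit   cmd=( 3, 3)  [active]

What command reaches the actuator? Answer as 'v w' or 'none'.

[0] follow_wall off; wire := none
[1] escape on (inhibit); wire := none
[2] cruise on (suppress); wire := (3, -2)
[3] recharge on (suppress); wire := (3, -1)
[4] wander on (inhibit); wire := none
[5] halt on (inhibit); wire := none
output none

none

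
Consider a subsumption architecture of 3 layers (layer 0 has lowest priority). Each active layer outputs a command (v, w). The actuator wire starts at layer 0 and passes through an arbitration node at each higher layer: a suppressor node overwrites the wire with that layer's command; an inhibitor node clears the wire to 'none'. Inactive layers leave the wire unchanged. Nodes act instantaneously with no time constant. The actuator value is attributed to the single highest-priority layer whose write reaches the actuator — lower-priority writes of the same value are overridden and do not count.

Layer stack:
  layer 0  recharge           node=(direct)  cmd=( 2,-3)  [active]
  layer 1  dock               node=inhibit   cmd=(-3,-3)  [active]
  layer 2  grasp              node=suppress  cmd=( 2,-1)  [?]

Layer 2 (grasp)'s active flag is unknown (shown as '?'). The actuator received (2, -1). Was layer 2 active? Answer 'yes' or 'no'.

yes

If layer 2 is active=yes:
  actuator would be (2, -1)
If layer 2 is active=no:
  actuator would be none
Observed (2, -1), so layer 2 was active.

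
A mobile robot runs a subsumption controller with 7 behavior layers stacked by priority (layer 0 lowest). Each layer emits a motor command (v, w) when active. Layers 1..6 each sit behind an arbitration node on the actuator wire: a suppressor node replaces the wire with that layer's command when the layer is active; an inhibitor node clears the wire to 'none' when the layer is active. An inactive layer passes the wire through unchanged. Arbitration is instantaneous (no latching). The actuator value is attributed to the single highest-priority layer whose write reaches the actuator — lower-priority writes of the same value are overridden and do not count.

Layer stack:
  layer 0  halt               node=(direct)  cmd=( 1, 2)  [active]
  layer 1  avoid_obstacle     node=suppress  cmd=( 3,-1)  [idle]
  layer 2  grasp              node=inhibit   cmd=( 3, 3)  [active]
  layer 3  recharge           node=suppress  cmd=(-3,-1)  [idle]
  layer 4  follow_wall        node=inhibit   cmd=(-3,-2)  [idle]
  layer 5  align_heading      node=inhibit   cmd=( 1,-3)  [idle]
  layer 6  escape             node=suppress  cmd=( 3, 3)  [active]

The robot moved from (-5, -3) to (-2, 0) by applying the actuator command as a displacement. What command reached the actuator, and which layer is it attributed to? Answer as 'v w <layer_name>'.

displacement = (-2, 0) − (-5, -3) = (3, 3)
L0 halt: active, feeds wire = (1, 2)
L1 avoid_obstacle: idle → wire stays (1, 2)
L2 grasp: active, inhibitor → wire = none
L3 recharge: idle → wire stays none
L4 follow_wall: idle → wire stays none
L5 align_heading: idle → wire stays none
L6 escape: active, suppressor → wire = (3, 3)
actuator = (3, 3) — from layer 6 (escape)

3 3 escape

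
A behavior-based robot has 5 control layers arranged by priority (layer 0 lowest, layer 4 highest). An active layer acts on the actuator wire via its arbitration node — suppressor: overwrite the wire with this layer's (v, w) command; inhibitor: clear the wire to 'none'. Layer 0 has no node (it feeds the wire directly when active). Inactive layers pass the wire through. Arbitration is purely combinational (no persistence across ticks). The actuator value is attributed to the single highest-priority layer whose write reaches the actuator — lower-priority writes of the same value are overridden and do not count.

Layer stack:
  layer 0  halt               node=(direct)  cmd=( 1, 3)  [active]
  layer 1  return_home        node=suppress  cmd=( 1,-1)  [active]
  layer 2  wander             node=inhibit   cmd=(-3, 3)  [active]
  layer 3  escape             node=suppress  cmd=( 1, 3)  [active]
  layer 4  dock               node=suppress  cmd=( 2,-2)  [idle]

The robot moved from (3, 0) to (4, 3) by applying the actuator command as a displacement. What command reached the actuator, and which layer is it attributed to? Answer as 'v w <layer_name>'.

displacement = (4, 3) − (3, 0) = (1, 3)
L0 halt: active, feeds wire = (1, 3)
L1 return_home: active, suppressor → wire = (1, -1)
L2 wander: active, inhibitor → wire = none
L3 escape: active, suppressor → wire = (1, 3)
L4 dock: idle → wire stays (1, 3)
actuator = (1, 3) — from layer 3 (escape)

1 3 escape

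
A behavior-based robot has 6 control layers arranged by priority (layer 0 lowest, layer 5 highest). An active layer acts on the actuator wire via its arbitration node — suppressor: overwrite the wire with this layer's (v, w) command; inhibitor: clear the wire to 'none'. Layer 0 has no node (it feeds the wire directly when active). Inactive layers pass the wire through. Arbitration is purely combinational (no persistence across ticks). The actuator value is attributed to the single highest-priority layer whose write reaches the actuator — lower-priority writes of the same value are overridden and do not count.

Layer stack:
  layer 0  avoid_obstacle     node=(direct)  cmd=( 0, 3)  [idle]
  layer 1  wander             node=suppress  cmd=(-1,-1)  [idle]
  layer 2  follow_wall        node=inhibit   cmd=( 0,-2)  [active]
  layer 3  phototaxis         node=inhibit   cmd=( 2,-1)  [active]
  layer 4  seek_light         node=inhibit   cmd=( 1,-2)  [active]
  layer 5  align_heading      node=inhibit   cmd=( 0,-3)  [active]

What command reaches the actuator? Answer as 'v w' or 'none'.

[0] avoid_obstacle off; wire := none
[1] wander off; pass none
[2] follow_wall on (inhibit); wire := none
[3] phototaxis on (inhibit); wire := none
[4] seek_light on (inhibit); wire := none
[5] align_heading on (inhibit); wire := none
output none

none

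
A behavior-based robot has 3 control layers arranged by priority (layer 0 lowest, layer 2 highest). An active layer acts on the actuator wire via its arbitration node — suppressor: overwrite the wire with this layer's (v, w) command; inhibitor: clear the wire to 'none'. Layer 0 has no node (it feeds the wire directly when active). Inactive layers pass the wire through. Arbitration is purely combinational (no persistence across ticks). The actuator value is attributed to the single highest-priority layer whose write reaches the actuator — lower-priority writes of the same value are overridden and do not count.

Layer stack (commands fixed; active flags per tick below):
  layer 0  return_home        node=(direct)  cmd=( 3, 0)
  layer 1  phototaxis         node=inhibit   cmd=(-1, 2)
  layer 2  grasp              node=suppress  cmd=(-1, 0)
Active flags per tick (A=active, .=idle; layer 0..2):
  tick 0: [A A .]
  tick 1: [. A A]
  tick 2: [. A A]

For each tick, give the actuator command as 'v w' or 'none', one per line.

tick 0:
  layer 0 (return_home) active — direct: (3, 0)
  layer 1 (phototaxis) active — inhibits: none
  layer 2 (grasp) idle — unchanged: none
  → actuator none
tick 1:
  layer 0 (return_home) idle — none
  layer 1 (phototaxis) active — inhibits: none
  layer 2 (grasp) active — suppresses: (-1, 0)
  → actuator (-1, 0)
tick 2:
  layer 0 (return_home) idle — none
  layer 1 (phototaxis) active — inhibits: none
  layer 2 (grasp) active — suppresses: (-1, 0)
  → actuator (-1, 0)

none
-1 0
-1 0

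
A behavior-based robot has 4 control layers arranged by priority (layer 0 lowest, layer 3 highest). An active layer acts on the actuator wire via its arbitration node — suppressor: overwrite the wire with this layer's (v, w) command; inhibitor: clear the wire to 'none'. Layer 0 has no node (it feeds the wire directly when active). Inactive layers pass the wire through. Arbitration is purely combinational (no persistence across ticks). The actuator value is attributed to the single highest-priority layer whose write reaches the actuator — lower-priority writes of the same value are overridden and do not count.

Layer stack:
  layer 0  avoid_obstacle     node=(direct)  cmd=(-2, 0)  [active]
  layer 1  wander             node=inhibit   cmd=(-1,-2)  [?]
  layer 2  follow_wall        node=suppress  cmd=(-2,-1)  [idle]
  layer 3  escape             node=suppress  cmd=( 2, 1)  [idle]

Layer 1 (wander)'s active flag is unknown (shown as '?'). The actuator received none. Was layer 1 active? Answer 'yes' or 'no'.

If layer 1 is active=yes:
  actuator would be none
If layer 1 is active=no:
  actuator would be (-2, 0)
Observed none, so layer 1 was active.

yes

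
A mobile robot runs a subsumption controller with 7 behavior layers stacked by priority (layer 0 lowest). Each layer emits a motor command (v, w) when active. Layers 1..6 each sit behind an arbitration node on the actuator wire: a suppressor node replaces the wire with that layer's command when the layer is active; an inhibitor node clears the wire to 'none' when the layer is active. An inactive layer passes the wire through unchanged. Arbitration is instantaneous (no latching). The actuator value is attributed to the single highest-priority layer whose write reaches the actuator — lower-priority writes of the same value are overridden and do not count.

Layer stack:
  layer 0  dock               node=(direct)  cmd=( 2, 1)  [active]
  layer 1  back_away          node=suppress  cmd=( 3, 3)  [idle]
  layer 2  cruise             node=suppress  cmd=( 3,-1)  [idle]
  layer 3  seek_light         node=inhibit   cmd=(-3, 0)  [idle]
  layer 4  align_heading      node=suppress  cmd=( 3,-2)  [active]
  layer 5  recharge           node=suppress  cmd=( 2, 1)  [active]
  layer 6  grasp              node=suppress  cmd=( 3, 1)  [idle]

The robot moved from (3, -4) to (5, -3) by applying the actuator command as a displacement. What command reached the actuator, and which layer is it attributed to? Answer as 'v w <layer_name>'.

2 1 recharge

displacement = (5, -3) − (3, -4) = (2, 1)
[0] dock on; wire := (2, 1)
[1] back_away off; pass (2, 1)
[2] cruise off; pass (2, 1)
[3] seek_light off; pass (2, 1)
[4] align_heading on (suppress); wire := (3, -2)
[5] recharge on (suppress); wire := (2, 1)
[6] grasp off; pass (2, 1)
output (2, 1) — from layer 5 (recharge)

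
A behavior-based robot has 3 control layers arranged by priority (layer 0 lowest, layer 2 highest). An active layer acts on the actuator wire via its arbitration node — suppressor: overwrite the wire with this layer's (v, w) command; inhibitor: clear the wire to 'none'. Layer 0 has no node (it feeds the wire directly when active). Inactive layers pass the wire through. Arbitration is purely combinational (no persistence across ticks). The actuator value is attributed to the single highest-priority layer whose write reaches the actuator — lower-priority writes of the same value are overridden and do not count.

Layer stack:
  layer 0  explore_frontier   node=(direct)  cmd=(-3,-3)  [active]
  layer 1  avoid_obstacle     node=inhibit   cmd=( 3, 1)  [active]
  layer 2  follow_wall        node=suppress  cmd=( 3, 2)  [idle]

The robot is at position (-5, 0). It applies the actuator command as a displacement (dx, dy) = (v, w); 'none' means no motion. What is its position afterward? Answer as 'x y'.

layer 0 (explore_frontier) active — direct: (-3, -3)
layer 1 (avoid_obstacle) active — inhibits: none
layer 2 (follow_wall) idle — unchanged: none
→ actuator none
position: (-5, 0) + none = (-5, 0)

-5 0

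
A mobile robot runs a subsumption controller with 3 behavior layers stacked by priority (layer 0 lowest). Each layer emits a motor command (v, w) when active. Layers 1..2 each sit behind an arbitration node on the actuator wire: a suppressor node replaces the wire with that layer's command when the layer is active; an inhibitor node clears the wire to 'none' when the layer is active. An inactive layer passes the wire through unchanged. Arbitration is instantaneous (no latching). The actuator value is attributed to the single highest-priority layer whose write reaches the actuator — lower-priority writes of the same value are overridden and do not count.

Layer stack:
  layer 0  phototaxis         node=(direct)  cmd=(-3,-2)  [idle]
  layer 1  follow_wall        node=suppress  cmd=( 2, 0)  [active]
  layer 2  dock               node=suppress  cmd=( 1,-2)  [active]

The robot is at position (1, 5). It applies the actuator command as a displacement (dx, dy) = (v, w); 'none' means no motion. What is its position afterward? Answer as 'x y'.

layer 0 (phototaxis) idle — none
layer 1 (follow_wall) active — suppresses: (2, 0)
layer 2 (dock) active — suppresses: (1, -2)
→ actuator (1, -2)
position: (1, 5) + (1, -2) = (2, 3)

2 3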